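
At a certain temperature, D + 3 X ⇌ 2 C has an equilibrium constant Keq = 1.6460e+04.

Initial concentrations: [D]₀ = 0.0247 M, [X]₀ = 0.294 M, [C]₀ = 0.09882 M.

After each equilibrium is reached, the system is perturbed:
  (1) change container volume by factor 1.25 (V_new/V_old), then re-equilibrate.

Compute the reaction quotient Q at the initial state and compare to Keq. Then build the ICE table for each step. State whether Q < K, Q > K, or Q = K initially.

Q₀ = 15.56; Q < K (proceeds forward)

Q₀ = 15.56 vs Keq = 1.6460e+04 ⇒ Q<K, forward
Step 1:
                   D          X          C
  I           0.0247      0.294    0.09882
  C         -0.02458   -0.07373    0.04915
  E       1.2446e-04     0.2203      0.148
  solve Keq expr → x = 0.02458; check Q = 1.6460e+04
Then change container volume by factor 1.25 (V_new/V_old).
Step 2:
                   D          X          C
  I       9.9570e-05     0.1762     0.1184
  C       5.5280e-05 1.6584e-04 -1.1056e-04
  E       1.5485e-04     0.1764     0.1183
  solve Keq expr → x = -5.5280e-05; check Q = 1.6460e+04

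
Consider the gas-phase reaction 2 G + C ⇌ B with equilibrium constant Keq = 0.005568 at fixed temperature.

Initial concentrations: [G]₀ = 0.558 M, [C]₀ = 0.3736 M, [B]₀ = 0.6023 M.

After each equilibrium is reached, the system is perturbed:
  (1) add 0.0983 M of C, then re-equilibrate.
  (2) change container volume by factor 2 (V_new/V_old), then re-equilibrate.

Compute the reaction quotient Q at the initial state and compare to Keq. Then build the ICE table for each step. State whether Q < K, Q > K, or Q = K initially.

Q₀ = 5.178 vs Keq = 0.005568 ⇒ Q>K, reverse
Step 1:
                    G           C           B
  Initial       0.558      0.3736      0.6023
  Change        1.173      0.5863     -0.5863
  Equil         1.731      0.9599     0.01601
  solve Keq expr → x = -0.5863; check Q = 0.005568
Then add 0.0983 M of C.
Step 2:
                    G           C           B
  Initial       1.731       1.058     0.01601
  Change    -0.003101    -0.00155     0.00155
  Equil         1.727       1.057     0.01756
  solve Keq expr → x = 0.00155; check Q = 0.005568
Then change container volume by factor 2 (V_new/V_old).
Step 3:
                    G           C           B
  Initial      0.8637      0.5283    0.008779
  Change      0.01298     0.00649    -0.00649
  Equil        0.8767      0.5348    0.002289
  solve Keq expr → x = -0.00649; check Q = 0.005568

Q₀ = 5.178; Q > K (proceeds reverse)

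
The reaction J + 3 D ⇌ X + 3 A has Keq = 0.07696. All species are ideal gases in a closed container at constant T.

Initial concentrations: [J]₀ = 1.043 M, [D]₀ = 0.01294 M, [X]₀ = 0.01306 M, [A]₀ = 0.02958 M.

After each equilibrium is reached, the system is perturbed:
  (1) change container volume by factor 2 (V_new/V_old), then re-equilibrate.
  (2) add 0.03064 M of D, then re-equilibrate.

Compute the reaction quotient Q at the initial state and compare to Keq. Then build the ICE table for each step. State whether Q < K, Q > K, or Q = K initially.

Q₀ = 0.1496; Q > K (proceeds reverse)

Q₀ = 0.1496 vs Keq = 0.07696 ⇒ Q>K, reverse
Step 1:
                  J         D         X         A
  init        1.043   0.01294   0.01306   0.02958
  Δ       6.3728e-04  0.001912 -6.3728e-04 -0.001912
  eq          1.044   0.01485   0.01242   0.02767
  solve Keq expr → x = -6.3728e-04; check Q = 0.07696
Then change container volume by factor 2 (V_new/V_old).
Step 2:
                  J         D         X         A
  init       0.5218  0.007426  0.006211   0.01383
  Δ               0         0         0         0
  eq         0.5218  0.007426  0.006211   0.01383
  solve Keq expr → x = 0; check Q = 0.07696
Then add 0.03064 M of D.
Step 3:
                  J         D         X         A
  init       0.5218   0.03807  0.006211   0.01383
  Δ       -0.005746  -0.01724  0.005746   0.01724
  eq         0.5161   0.02083   0.01196   0.03107
  solve Keq expr → x = 0.005746; check Q = 0.07696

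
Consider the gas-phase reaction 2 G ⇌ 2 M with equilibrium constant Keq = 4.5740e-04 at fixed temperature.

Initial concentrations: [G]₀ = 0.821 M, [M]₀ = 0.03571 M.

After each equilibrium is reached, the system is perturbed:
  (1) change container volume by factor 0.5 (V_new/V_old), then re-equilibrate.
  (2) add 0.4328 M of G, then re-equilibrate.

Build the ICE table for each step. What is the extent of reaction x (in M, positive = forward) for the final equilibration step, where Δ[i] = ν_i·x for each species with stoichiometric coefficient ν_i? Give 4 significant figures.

x = 0.004531 M

Q₀ = 0.001892 vs Keq = 4.5740e-04 ⇒ Q>K, reverse
Step 1:
                    G           M
  I             0.821     0.03571
  C           0.01777    -0.01777
  E            0.8388     0.01794
  solve Keq expr → x = -0.008886; check Q = 4.5740e-04
Then change container volume by factor 0.5 (V_new/V_old).
Step 2:
                    G           M
  I             1.678     0.03588
  C                 0           0
  E             1.678     0.03588
  solve Keq expr → x = 0; check Q = 4.5740e-04
Then add 0.4328 M of G.
Step 3:
                    G           M
  I              2.11     0.03588
  C         -0.009062    0.009062
  E             2.101     0.04494
  solve Keq expr → x = 0.004531; check Q = 4.5740e-04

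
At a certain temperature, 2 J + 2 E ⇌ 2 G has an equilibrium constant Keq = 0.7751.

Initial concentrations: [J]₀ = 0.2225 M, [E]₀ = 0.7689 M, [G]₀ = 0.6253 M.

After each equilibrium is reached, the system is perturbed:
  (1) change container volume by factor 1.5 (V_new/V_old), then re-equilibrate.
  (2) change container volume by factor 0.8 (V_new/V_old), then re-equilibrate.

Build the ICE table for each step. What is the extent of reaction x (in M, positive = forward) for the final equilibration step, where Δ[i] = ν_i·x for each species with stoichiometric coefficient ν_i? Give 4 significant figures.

x = 0.01591 M

Q₀ = 13.36 vs Keq = 0.7751 ⇒ Q>K, reverse
Step 1:
                  J         E         G
  init       0.2225    0.7689    0.6253
  Δ          0.2288    0.2288   -0.2288
  eq         0.4513    0.9977    0.3965
  solve Keq expr → x = -0.1144; check Q = 0.7751
Then change container volume by factor 1.5 (V_new/V_old).
Step 2:
                  J         E         G
  init       0.3009    0.6652    0.2643
  Δ         0.04658   0.04658  -0.04658
  eq         0.3475    0.7117    0.2177
  solve Keq expr → x = -0.02329; check Q = 0.7751
Then change container volume by factor 0.8 (V_new/V_old).
Step 3:
                  J         E         G
  init       0.4343    0.8897    0.2722
  Δ        -0.03183  -0.03183   0.03183
  eq         0.4025    0.8578     0.304
  solve Keq expr → x = 0.01591; check Q = 0.7751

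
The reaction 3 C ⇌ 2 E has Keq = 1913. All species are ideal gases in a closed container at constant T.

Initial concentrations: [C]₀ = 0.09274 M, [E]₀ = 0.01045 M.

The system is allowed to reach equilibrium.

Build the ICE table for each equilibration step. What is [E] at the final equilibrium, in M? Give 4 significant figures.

[E]_eq = 0.06371 M

Q₀ = 0.1369 vs Keq = 1913 ⇒ Q<K, forward
Step 1:
                  C         E
  Initial   0.09274   0.01045
  Change   -0.07989   0.05326
  Equil     0.01285   0.06371
  solve Keq expr → x = 0.02663; check Q = 1913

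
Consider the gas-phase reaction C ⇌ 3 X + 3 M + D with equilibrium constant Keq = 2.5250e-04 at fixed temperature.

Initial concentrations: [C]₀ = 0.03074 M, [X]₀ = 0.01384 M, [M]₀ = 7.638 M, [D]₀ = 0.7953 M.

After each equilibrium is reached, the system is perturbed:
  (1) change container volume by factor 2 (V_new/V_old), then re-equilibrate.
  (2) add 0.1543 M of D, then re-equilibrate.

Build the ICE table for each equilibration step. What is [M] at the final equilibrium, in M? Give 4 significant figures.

Q₀ = 0.03056 vs Keq = 2.5250e-04 ⇒ Q>K, reverse
Step 1:
                  C         X         M         D
  I         0.03074   0.01384     7.638    0.7953
  C        0.003642  -0.01093  -0.01093 -0.003642
  E         0.03438  0.002913     7.627    0.7917
  solve Keq expr → x = -0.003642; check Q = 2.5250e-04
Then change container volume by factor 2 (V_new/V_old).
Step 2:
                  C         X         M         D
  I         0.01719  0.001456     3.814    0.3958
  C       -0.001398  0.004194  0.004194  0.001398
  E         0.01579  0.005651     3.818    0.3972
  solve Keq expr → x = 0.001398; check Q = 2.5250e-04
Then add 0.1543 M of D.
Step 3:
                  C         X         M         D
  I         0.01579  0.005651     3.818    0.5515
  C       1.8806e-04 -5.6417e-04 -5.6417e-04 -1.8806e-04
  E         0.01598  0.005086     3.817    0.5513
  solve Keq expr → x = -1.8806e-04; check Q = 2.5250e-04

[M]_eq = 3.817 M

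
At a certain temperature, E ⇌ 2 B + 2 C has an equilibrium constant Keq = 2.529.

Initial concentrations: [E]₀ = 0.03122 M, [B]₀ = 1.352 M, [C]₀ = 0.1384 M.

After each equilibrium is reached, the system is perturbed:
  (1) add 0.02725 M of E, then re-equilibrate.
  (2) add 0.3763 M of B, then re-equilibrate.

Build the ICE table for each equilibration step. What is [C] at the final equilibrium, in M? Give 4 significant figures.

Q₀ = 1.121 vs Keq = 2.529 ⇒ Q<K, forward
Step 1:
                    E           B           C
  I           0.03122       1.352      0.1384
  C          -0.01166     0.02332     0.02332
  E           0.01956       1.375      0.1617
  solve Keq expr → x = 0.01166; check Q = 2.529
Then add 0.02725 M of E.
Step 2:
                    E           B           C
  I           0.04681       1.375      0.1617
  C          -0.01684     0.03368     0.03368
  E           0.02997       1.409      0.1954
  solve Keq expr → x = 0.01684; check Q = 2.529
Then add 0.3763 M of B.
Step 3:
                    E           B           C
  I           0.02997       1.785      0.1954
  C          0.008946    -0.01789    -0.01789
  E           0.03892       1.767      0.1775
  solve Keq expr → x = -0.008946; check Q = 2.529

[C]_eq = 0.1775 M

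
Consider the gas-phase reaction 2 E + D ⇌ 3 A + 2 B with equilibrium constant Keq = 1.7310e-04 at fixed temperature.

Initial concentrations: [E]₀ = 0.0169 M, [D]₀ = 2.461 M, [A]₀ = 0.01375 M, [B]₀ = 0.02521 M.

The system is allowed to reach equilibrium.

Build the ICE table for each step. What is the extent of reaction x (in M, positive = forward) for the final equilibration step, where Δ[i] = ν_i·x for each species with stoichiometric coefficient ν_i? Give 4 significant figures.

x = 0.004619 M

Q₀ = 2.3505e-06 vs Keq = 1.7310e-04 ⇒ Q<K, forward
Step 1:
                    E           D           A           B
  init         0.0169       2.461     0.01375     0.02521
  Δ         -0.009237   -0.004619     0.01386    0.009237
  eq         0.007663       2.456     0.02761     0.03445
  solve Keq expr → x = 0.004619; check Q = 1.7310e-04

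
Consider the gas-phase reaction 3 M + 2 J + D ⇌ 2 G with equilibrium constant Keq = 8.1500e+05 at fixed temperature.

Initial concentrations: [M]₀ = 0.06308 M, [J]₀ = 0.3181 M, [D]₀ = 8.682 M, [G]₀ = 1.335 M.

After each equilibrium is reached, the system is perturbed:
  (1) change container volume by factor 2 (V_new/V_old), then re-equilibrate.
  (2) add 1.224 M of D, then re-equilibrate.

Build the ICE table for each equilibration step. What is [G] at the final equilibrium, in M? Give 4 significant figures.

Q₀ = 8082 vs Keq = 8.1500e+05 ⇒ Q<K, forward
Step 1:
                   M          J          D          G
  init       0.06308     0.3181      8.682      1.335
  Δ         -0.04829   -0.03219    -0.0161    0.03219
  eq         0.01479     0.2859      8.666      1.367
  solve Keq expr → x = 0.0161; check Q = 8.1500e+05
Then change container volume by factor 2 (V_new/V_old).
Step 2:
                   M          J          D          G
  init      0.007397      0.143      4.333     0.6836
  Δ          0.01053   0.007018   0.003509  -0.007018
  eq         0.01792       0.15      4.336     0.6766
  solve Keq expr → x = -0.003509; check Q = 8.1500e+05
Then add 1.224 M of D.
Step 3:
                   M          J          D          G
  init       0.01792       0.15       5.56     0.6766
  Δ        -0.001344 -8.9629e-04 -4.4814e-04 8.9629e-04
  eq         0.01658     0.1491       5.56     0.6775
  solve Keq expr → x = 4.4814e-04; check Q = 8.1500e+05

[G]_eq = 0.6775 M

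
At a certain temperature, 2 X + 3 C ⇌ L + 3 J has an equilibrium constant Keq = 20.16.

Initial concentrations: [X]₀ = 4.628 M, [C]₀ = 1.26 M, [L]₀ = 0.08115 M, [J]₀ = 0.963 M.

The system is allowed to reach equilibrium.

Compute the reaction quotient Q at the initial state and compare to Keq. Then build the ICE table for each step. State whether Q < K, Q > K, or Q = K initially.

Q₀ = 0.001691 vs Keq = 20.16 ⇒ Q<K, forward
Step 1:
                    X           C           L           J
  I             4.628        1.26     0.08115       0.963
  C           -0.6919      -1.038       0.346       1.038
  E             3.936      0.2221      0.4271       2.001
  solve Keq expr → x = 0.346; check Q = 20.16

Q₀ = 0.001691; Q < K (proceeds forward)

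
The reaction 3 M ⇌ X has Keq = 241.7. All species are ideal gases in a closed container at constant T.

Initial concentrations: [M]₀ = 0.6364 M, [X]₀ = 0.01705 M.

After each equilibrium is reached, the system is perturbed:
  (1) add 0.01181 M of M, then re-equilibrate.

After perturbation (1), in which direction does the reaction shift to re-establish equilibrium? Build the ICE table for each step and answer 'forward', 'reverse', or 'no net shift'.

Q₀ = 0.06615 vs Keq = 241.7 ⇒ Q<K, forward
Step 1:
                    M           X
  I            0.6364     0.01705
  C           -0.5428      0.1809
  E           0.09357       0.198
  solve Keq expr → x = 0.1809; check Q = 241.7
Then add 0.01181 M of M.
Step 2:
                    M           X
  I            0.1054       0.198
  C          -0.01122    0.003741
  E           0.09415      0.2017
  solve Keq expr → x = 0.003741; check Q = 241.7

Direction: forward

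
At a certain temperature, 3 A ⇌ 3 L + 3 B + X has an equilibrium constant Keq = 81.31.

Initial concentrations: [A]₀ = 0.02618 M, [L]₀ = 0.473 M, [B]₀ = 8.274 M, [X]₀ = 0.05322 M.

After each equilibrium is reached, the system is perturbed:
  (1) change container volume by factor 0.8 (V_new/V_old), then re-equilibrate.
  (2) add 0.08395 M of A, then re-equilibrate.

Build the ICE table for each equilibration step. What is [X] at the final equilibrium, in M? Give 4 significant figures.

Q₀ = 1.7779e+05 vs Keq = 81.31 ⇒ Q>K, reverse
Step 1:
                   A          L          B          X
  Initial    0.02618      0.473      8.274    0.05322
  Change      0.1239    -0.1239    -0.1239   -0.04129
  Equil       0.1501     0.3491       8.15    0.01193
  solve Keq expr → x = -0.04129; check Q = 81.31
Then change container volume by factor 0.8 (V_new/V_old).
Step 2:
                   A          L          B          X
  Initial     0.1876     0.4364      10.19    0.01491
  Change     0.01751   -0.01751   -0.01751  -0.005837
  Equil       0.2051     0.4189      10.17   0.009071
  solve Keq expr → x = -0.005837; check Q = 81.31
Then add 0.08395 M of A.
Step 3:
                   A          L          B          X
  Initial      0.289     0.4189      10.17   0.009071
  Change    -0.02302    0.02302    0.02302   0.007675
  Equil        0.266     0.4419      10.19    0.01675
  solve Keq expr → x = 0.007675; check Q = 81.31

[X]_eq = 0.01675 M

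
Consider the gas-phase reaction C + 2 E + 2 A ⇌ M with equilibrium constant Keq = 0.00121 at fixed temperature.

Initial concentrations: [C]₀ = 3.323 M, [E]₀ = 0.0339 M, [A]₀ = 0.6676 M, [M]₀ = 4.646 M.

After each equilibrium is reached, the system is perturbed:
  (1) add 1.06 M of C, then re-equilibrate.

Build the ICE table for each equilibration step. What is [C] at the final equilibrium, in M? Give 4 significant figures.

[C]_eq = 6.369 M

Q₀ = 2730 vs Keq = 0.00121 ⇒ Q>K, reverse
Step 1:
                   C          E          A          M
  Initial      3.323     0.0339     0.6676      4.646
  Change       2.062      4.123      4.123     -2.062
  Equil        5.385      4.157      4.791      2.584
  solve Keq expr → x = -2.062; check Q = 0.00121
Then add 1.06 M of C.
Step 2:
                   C          E          A          M
  Initial      6.445      4.157      4.791      2.584
  Change    -0.07595    -0.1519    -0.1519    0.07595
  Equil        6.369      4.005      4.639       2.66
  solve Keq expr → x = 0.07595; check Q = 0.00121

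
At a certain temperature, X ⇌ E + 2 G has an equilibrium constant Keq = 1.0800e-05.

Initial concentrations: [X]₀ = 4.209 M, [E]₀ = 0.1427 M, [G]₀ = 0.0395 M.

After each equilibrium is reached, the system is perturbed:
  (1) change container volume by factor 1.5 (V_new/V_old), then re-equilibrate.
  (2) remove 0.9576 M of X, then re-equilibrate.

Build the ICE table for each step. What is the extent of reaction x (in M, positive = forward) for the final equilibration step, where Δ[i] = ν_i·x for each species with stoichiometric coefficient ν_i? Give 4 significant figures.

Q₀ = 5.2898e-05 vs Keq = 1.0800e-05 ⇒ Q>K, reverse
Step 1:
                    X           E           G
  init          4.209      0.1427      0.0395
  Δ           0.01047    -0.01047    -0.02094
  eq            4.219      0.1322     0.01856
  solve Keq expr → x = -0.01047; check Q = 1.0800e-05
Then change container volume by factor 1.5 (V_new/V_old).
Step 2:
                    X           E           G
  init          2.813     0.08815     0.01238
  Δ         -0.002938    0.002938    0.005877
  eq             2.81     0.09109     0.01825
  solve Keq expr → x = 0.002938; check Q = 1.0800e-05
Then remove 0.9576 M of X.
Step 3:
                    X           E           G
  init          1.852     0.09109     0.01825
  Δ          0.001645   -0.001645   -0.003291
  eq            1.854     0.08945     0.01496
  solve Keq expr → x = -0.001645; check Q = 1.0800e-05

x = -0.001645 M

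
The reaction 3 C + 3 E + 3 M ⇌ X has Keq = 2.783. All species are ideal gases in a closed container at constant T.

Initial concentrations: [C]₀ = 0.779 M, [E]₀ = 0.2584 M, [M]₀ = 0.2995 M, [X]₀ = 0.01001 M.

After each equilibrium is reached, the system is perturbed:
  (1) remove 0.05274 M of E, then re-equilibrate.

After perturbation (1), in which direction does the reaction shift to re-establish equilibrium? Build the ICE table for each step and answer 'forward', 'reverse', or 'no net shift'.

Q₀ = 45.68 vs Keq = 2.783 ⇒ Q>K, reverse
Step 1:
                    C           E           M           X
  I             0.779      0.2584      0.2995     0.01001
  C           0.02653     0.02653     0.02653   -0.008844
  E            0.8055      0.2849       0.326    0.001166
  solve Keq expr → x = -0.008844; check Q = 2.783
Then remove 0.05274 M of E.
Step 2:
                    C           E           M           X
  I            0.8055      0.2322       0.326    0.001166
  C          0.001529    0.001529    0.001529 -5.0972e-04
  E            0.8071      0.2337      0.3276  6.5644e-04
  solve Keq expr → x = -5.0972e-04; check Q = 2.783

Direction: reverse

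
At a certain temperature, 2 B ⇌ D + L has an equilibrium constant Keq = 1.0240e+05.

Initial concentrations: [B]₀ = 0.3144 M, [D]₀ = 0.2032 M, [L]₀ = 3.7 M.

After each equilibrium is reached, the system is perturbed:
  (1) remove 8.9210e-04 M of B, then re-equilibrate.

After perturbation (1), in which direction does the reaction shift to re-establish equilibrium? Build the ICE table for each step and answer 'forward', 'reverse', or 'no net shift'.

Q₀ = 7.606 vs Keq = 1.0240e+05 ⇒ Q<K, forward
Step 1:
                   B          D          L
  I           0.3144     0.2032        3.7
  C          -0.3107     0.1554     0.1554
  E         0.003674     0.3586      3.855
  solve Keq expr → x = 0.1554; check Q = 1.0240e+05
Then remove 8.9210e-04 M of B.
Step 2:
                   B          D          L
  I         0.002782     0.3586      3.855
  C       8.8961e-04 -4.4480e-04 -4.4480e-04
  E         0.003672     0.3581      3.855
  solve Keq expr → x = -4.4480e-04; check Q = 1.0240e+05

Direction: reverse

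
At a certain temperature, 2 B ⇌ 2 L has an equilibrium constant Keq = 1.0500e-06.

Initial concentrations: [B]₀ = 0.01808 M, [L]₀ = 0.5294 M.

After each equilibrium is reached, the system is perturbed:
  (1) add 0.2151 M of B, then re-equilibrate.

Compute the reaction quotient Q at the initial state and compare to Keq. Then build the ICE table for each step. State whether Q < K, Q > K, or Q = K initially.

Q₀ = 857.4 vs Keq = 1.0500e-06 ⇒ Q>K, reverse
Step 1:
                   B          L
  Initial    0.01808     0.5294
  Change      0.5288    -0.5288
  Equil       0.5469 5.6043e-04
  solve Keq expr → x = -0.2644; check Q = 1.0500e-06
Then add 0.2151 M of B.
Step 2:
                   B          L
  Initial      0.762 5.6043e-04
  Change  -2.2019e-04 2.2019e-04
  Equil       0.7618 7.8061e-04
  solve Keq expr → x = 1.1009e-04; check Q = 1.0500e-06

Q₀ = 857.4; Q > K (proceeds reverse)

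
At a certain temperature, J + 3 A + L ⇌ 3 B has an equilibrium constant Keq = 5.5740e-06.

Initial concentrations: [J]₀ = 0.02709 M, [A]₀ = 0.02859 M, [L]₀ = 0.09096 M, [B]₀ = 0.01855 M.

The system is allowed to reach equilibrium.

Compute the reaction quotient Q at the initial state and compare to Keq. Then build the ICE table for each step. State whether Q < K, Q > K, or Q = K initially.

Q₀ = 110.8; Q > K (proceeds reverse)

Q₀ = 110.8 vs Keq = 5.5740e-06 ⇒ Q>K, reverse
Step 1:
                    J           A           L           B
  init        0.02709     0.02859     0.09096     0.01855
  Δ          0.006142     0.01843    0.006142    -0.01843
  eq          0.03323     0.04702      0.0971  1.2319e-04
  solve Keq expr → x = -0.006142; check Q = 5.5740e-06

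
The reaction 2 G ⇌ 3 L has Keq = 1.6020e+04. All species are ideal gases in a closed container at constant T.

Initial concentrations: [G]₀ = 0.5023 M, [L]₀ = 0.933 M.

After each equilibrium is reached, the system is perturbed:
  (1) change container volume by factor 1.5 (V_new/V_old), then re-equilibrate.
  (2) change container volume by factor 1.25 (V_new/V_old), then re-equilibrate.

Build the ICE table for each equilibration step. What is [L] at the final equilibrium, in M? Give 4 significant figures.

[L]_eq = 0.8895 M

Q₀ = 3.219 vs Keq = 1.6020e+04 ⇒ Q<K, forward
Step 1:
                    G           L
  Initial      0.5023       0.933
  Change      -0.4854      0.7281
  Equil       0.01691       1.661
  solve Keq expr → x = 0.2427; check Q = 1.6020e+04
Then change container volume by factor 1.5 (V_new/V_old).
Step 2:
                    G           L
  Initial     0.01128       1.107
  Change    -0.002031    0.003047
  Equil      0.009245        1.11
  solve Keq expr → x = 0.001016; check Q = 1.6020e+04
Then change container volume by factor 1.25 (V_new/V_old).
Step 3:
                    G           L
  Initial    0.007396      0.8883
  Change  -7.6795e-04    0.001152
  Equil      0.006628      0.8895
  solve Keq expr → x = 3.8397e-04; check Q = 1.6020e+04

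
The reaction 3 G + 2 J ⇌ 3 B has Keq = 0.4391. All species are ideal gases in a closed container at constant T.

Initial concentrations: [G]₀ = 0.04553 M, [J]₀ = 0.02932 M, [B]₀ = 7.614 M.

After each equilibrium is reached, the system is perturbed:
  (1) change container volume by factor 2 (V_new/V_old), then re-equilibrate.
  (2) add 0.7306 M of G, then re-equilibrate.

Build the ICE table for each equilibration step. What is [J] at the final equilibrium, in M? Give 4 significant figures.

[J]_eq = 1.164 M

Q₀ = 5.4402e+09 vs Keq = 0.4391 ⇒ Q>K, reverse
Step 1:
                    G           J           B
  Initial     0.04553     0.02932       7.614
  Change        3.292       2.195      -3.292
  Equil         3.337       2.224       4.322
  solve Keq expr → x = -1.097; check Q = 0.4391
Then change container volume by factor 2 (V_new/V_old).
Step 2:
                    G           J           B
  Initial       1.669       1.112       2.161
  Change       0.3268      0.2179     -0.3268
  Equil         1.996        1.33       1.834
  solve Keq expr → x = -0.1089; check Q = 0.4391
Then add 0.7306 M of G.
Step 3:
                    G           J           B
  Initial       2.726        1.33       1.834
  Change       -0.249      -0.166       0.249
  Equil         2.477       1.164       2.083
  solve Keq expr → x = 0.083; check Q = 0.4391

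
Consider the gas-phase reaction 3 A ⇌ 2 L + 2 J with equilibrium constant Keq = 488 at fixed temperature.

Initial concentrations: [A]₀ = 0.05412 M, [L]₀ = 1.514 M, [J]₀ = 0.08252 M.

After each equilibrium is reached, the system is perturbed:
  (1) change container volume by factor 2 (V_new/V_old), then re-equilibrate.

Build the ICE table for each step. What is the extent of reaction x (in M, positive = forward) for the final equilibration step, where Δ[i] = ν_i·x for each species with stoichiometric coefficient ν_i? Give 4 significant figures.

x = 0.001061 M

Q₀ = 98.47 vs Keq = 488 ⇒ Q<K, forward
Step 1:
                  A         L         J
  Initial   0.05412     1.514   0.08252
  Change   -0.01901   0.01267   0.01267
  Equil     0.03511     1.527   0.09519
  solve Keq expr → x = 0.006337; check Q = 488
Then change container volume by factor 2 (V_new/V_old).
Step 2:
                  A         L         J
  Initial   0.01755    0.7633    0.0476
  Change  -0.003184  0.002123  0.002123
  Equil     0.01437    0.7655   0.04972
  solve Keq expr → x = 0.001061; check Q = 488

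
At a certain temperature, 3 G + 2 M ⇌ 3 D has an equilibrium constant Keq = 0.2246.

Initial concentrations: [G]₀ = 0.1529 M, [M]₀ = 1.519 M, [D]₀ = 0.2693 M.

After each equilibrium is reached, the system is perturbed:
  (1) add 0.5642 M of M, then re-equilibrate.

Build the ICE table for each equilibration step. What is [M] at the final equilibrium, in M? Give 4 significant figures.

[M]_eq = 2.122 M

Q₀ = 2.368 vs Keq = 0.2246 ⇒ Q>K, reverse
Step 1:
                  G         M         D
  I          0.1529     1.519    0.2693
  C         0.07887   0.05258  -0.07887
  E          0.2318     1.572    0.1904
  solve Keq expr → x = -0.02629; check Q = 0.2246
Then add 0.5642 M of M.
Step 2:
                  G         M         D
  I          0.2318     2.136    0.1904
  C        -0.02105  -0.01404   0.02105
  E          0.2107     2.122    0.2115
  solve Keq expr → x = 0.007018; check Q = 0.2246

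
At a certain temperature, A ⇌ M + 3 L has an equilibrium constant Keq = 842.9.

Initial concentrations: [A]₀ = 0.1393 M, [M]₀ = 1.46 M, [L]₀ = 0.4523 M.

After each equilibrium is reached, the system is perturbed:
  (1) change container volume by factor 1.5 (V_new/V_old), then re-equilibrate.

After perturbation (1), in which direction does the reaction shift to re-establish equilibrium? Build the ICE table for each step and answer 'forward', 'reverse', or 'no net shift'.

Q₀ = 0.9698 vs Keq = 842.9 ⇒ Q<K, forward
Step 1:
                    A           M           L
  init         0.1393        1.46      0.4523
  Δ           -0.1381      0.1381      0.4142
  eq         0.001233       1.598      0.8665
  solve Keq expr → x = 0.1381; check Q = 842.9
Then change container volume by factor 1.5 (V_new/V_old).
Step 2:
                    A           M           L
  init     8.2230e-04       1.065      0.5777
  Δ       -5.7633e-04  5.7633e-04    0.001729
  eq       2.4597e-04       1.066      0.5794
  solve Keq expr → x = 5.7633e-04; check Q = 842.9

Direction: forward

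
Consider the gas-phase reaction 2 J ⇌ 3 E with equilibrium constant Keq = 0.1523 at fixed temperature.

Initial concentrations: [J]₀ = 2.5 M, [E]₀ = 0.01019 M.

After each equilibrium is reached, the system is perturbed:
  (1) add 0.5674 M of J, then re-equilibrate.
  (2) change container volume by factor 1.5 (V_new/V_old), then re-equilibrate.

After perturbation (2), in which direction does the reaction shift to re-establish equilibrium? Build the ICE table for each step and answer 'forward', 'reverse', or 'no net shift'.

Direction: forward

Q₀ = 1.6929e-07 vs Keq = 0.1523 ⇒ Q<K, forward
Step 1:
                  J         E
  I             2.5   0.01019
  C         -0.5491    0.8236
  E           1.951    0.8338
  solve Keq expr → x = 0.2745; check Q = 0.1523
Then add 0.5674 M of J.
Step 2:
                  J         E
  I           2.518    0.8338
  C        -0.08774    0.1316
  E           2.431    0.9654
  solve Keq expr → x = 0.04387; check Q = 0.1523
Then change container volume by factor 1.5 (V_new/V_old).
Step 3:
                  J         E
  I            1.62    0.6436
  C        -0.05161   0.07741
  E           1.569     0.721
  solve Keq expr → x = 0.0258; check Q = 0.1523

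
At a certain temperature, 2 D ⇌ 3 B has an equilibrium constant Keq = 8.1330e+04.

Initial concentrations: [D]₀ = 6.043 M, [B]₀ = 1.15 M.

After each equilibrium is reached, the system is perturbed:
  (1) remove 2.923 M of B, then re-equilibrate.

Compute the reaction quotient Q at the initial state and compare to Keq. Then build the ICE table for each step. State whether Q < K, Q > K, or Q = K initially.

Q₀ = 0.04165; Q < K (proceeds forward)

Q₀ = 0.04165 vs Keq = 8.1330e+04 ⇒ Q<K, forward
Step 1:
                    D           B
  init          6.043        1.15
  Δ            -5.931       8.897
  eq           0.1117       10.05
  solve Keq expr → x = 2.966; check Q = 8.1330e+04
Then remove 2.923 M of B.
Step 2:
                    D           B
  init         0.1117       7.124
  Δ          -0.04406      0.0661
  eq           0.0676        7.19
  solve Keq expr → x = 0.02203; check Q = 8.1330e+04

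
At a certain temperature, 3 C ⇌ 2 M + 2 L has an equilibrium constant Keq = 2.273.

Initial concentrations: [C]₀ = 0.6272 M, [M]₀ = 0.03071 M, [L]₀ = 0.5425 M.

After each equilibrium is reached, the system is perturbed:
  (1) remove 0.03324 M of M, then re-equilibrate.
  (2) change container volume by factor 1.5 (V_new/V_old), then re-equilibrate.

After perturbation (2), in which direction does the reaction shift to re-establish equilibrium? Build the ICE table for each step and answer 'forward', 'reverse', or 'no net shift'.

Q₀ = 0.001125 vs Keq = 2.273 ⇒ Q<K, forward
Step 1:
                   C          M          L
  I           0.6272    0.03071     0.5425
  C          -0.3581     0.2387     0.2387
  E           0.2691     0.2694     0.7812
  solve Keq expr → x = 0.1194; check Q = 2.273
Then remove 0.03324 M of M.
Step 2:
                   C          M          L
  I           0.2691     0.2362     0.7812
  C          -0.0141   0.009397   0.009397
  E            0.255     0.2456     0.7906
  solve Keq expr → x = 0.004699; check Q = 2.273
Then change container volume by factor 1.5 (V_new/V_old).
Step 3:
                   C          M          L
  I             0.17     0.1637     0.5271
  C         -0.01406   0.009371   0.009371
  E            0.156     0.1731     0.5364
  solve Keq expr → x = 0.004686; check Q = 2.273

Direction: forward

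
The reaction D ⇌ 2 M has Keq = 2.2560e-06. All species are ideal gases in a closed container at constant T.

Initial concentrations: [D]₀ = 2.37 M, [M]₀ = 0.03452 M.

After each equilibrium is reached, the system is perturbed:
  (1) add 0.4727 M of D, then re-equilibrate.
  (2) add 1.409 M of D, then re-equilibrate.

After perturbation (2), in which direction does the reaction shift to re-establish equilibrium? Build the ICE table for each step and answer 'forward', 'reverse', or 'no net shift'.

Direction: forward

Q₀ = 5.0280e-04 vs Keq = 2.2560e-06 ⇒ Q>K, reverse
Step 1:
                   D          M
  I             2.37    0.03452
  C           0.0161    -0.0322
  E            2.386    0.00232
  solve Keq expr → x = -0.0161; check Q = 2.2560e-06
Then add 0.4727 M of D.
Step 2:
                   D          M
  I            2.859    0.00232
  C       -1.0970e-04 2.1939e-04
  E            2.859    0.00254
  solve Keq expr → x = 1.0970e-04; check Q = 2.2560e-06
Then add 1.409 M of D.
Step 3:
                   D          M
  I            4.268    0.00254
  C       -2.8163e-04 5.6326e-04
  E            4.267   0.003103
  solve Keq expr → x = 2.8163e-04; check Q = 2.2560e-06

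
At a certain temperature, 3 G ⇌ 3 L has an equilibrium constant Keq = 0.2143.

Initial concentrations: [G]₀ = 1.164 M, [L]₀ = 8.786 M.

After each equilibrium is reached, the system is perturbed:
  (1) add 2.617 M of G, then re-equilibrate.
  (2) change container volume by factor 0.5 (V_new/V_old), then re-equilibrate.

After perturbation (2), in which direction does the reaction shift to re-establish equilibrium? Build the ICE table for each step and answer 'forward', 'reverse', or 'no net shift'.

Q₀ = 430 vs Keq = 0.2143 ⇒ Q>K, reverse
Step 1:
                  G         L
  init        1.164     8.786
  Δ           5.061    -5.061
  eq          6.225     3.725
  solve Keq expr → x = -1.687; check Q = 0.2143
Then add 2.617 M of G.
Step 2:
                  G         L
  init        8.842     3.725
  Δ         -0.9798    0.9798
  eq          7.862     4.705
  solve Keq expr → x = 0.3266; check Q = 0.2143
Then change container volume by factor 0.5 (V_new/V_old).
Step 3:
                  G         L
  init        15.72      9.41
  Δ               0         0
  eq          15.72      9.41
  solve Keq expr → x = 0; check Q = 0.2143

Direction: no net shift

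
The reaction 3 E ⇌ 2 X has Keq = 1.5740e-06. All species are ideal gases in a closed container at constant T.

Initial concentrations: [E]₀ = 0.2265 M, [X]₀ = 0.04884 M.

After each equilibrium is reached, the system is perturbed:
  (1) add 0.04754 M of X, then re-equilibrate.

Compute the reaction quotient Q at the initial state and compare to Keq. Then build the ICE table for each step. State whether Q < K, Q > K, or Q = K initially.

Q₀ = 0.2053 vs Keq = 1.5740e-06 ⇒ Q>K, reverse
Step 1:
                  E         X
  init       0.2265   0.04884
  Δ         0.07295  -0.04863
  eq         0.2995 2.0559e-04
  solve Keq expr → x = -0.02432; check Q = 1.5740e-06
Then add 0.04754 M of X.
Step 2:
                  E         X
  init       0.2995   0.04775
  Δ         0.07119  -0.04746
  eq         0.3706 2.8310e-04
  solve Keq expr → x = -0.02373; check Q = 1.5740e-06

Q₀ = 0.2053; Q > K (proceeds reverse)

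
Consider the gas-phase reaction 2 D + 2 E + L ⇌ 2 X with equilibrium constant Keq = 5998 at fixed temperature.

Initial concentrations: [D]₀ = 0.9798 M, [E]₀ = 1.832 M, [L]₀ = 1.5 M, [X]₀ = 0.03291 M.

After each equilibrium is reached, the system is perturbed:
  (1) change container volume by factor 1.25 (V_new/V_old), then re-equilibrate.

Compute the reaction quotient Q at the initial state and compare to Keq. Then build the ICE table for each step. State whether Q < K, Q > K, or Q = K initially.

Q₀ = 2.2410e-04 vs Keq = 5998 ⇒ Q<K, forward
Step 1:
                    D           E           L           X
  Initial      0.9798       1.832         1.5     0.03291
  Change      -0.9651     -0.9651     -0.4825      0.9651
  Equil       0.01474      0.8669       1.017       0.998
  solve Keq expr → x = 0.4825; check Q = 5998
Then change container volume by factor 1.25 (V_new/V_old).
Step 2:
                    D           E           L           X
  Initial     0.01179      0.6935       0.814      0.7984
  Change     0.004467    0.004467    0.002234   -0.004467
  Equil       0.01626       0.698      0.8162      0.7939
  solve Keq expr → x = -0.002234; check Q = 5998

Q₀ = 2.2410e-04; Q < K (proceeds forward)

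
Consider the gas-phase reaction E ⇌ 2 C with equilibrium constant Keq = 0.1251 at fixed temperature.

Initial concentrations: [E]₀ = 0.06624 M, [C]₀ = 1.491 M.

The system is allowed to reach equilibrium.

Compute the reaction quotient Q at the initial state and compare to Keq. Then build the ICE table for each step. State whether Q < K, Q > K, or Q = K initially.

Q₀ = 33.56 vs Keq = 0.1251 ⇒ Q>K, reverse
Step 1:
                   E          C
  I          0.06624      1.491
  C            0.601     -1.202
  E           0.6673     0.2889
  solve Keq expr → x = -0.601; check Q = 0.1251

Q₀ = 33.56; Q > K (proceeds reverse)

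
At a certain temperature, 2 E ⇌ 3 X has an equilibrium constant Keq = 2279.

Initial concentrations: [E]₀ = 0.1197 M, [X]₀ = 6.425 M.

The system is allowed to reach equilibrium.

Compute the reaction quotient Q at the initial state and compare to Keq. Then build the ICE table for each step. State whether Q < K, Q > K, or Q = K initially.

Q₀ = 1.8511e+04; Q > K (proceeds reverse)

Q₀ = 1.8511e+04 vs Keq = 2279 ⇒ Q>K, reverse
Step 1:
                   E          X
  I           0.1197      6.425
  C           0.1981    -0.2971
  E           0.3178      6.128
  solve Keq expr → x = -0.09903; check Q = 2279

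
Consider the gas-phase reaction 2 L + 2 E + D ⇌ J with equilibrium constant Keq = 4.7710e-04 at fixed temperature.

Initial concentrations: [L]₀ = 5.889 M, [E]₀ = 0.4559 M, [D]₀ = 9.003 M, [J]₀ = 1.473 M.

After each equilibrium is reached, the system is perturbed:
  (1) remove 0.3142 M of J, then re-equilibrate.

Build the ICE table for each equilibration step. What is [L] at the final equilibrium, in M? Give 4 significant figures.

Q₀ = 0.0227 vs Keq = 4.7710e-04 ⇒ Q>K, reverse
Step 1:
                   L          E          D          J
  init         5.889     0.4559      9.003      1.473
  Δ            1.355      1.355     0.6777    -0.6777
  eq           7.244      1.811      9.681     0.7953
  solve Keq expr → x = -0.6777; check Q = 4.7710e-04
Then remove 0.3142 M of J.
Step 2:
                   L          E          D          J
  init         7.244      1.811      9.681     0.4811
  Δ          -0.2055    -0.2055    -0.1028     0.1028
  eq           7.039      1.606      9.578     0.5838
  solve Keq expr → x = 0.1028; check Q = 4.7710e-04

[L]_eq = 7.039 M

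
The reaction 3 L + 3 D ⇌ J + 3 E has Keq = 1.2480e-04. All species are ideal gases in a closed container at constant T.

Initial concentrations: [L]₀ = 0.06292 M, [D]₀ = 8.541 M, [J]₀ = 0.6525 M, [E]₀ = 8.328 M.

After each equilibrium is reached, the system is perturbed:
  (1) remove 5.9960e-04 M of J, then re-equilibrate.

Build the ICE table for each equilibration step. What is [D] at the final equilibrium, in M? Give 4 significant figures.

[D]_eq = 10.48 M

Q₀ = 2428 vs Keq = 1.2480e-04 ⇒ Q>K, reverse
Step 1:
                  L         D         J         E
  init      0.06292     8.541    0.6525     8.328
  Δ           1.944     1.944    -0.648    -1.944
  eq          2.007     10.49   0.00447     6.384
  solve Keq expr → x = -0.648; check Q = 1.2480e-04
Then remove 5.9960e-04 M of J.
Step 2:
                  L         D         J         E
  init        2.007     10.49  0.003871     6.384
  Δ       -0.001746 -0.001746 5.8206e-04  0.001746
  eq          2.005     10.48  0.004453     6.386
  solve Keq expr → x = 5.8206e-04; check Q = 1.2480e-04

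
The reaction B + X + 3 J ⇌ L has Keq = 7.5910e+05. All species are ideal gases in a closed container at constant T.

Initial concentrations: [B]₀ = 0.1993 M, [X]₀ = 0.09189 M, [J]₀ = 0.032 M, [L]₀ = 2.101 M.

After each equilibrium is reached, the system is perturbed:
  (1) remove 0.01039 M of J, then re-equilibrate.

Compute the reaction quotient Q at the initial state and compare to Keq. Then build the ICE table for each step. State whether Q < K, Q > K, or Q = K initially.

Q₀ = 3.5011e+06; Q > K (proceeds reverse)

Q₀ = 3.5011e+06 vs Keq = 7.5910e+05 ⇒ Q>K, reverse
Step 1:
                  B         X         J         L
  I          0.1993   0.09189     0.032     2.101
  C        0.006487  0.006487   0.01946 -0.006487
  E          0.2058   0.09838   0.05146     2.095
  solve Keq expr → x = -0.006487; check Q = 7.5910e+05
Then remove 0.01039 M of J.
Step 2:
                  B         X         J         L
  I          0.2058   0.09838   0.04107     2.095
  C        0.003187  0.003187   0.00956 -0.003187
  E           0.209    0.1016   0.05063     2.091
  solve Keq expr → x = -0.003187; check Q = 7.5910e+05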